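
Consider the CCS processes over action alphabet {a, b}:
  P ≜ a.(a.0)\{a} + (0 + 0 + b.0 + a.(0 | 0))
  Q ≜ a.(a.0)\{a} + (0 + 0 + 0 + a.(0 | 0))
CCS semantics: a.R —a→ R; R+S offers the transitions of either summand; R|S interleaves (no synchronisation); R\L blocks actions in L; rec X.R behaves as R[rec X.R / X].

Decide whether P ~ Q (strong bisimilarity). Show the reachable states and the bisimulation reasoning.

not bisimilar

LTS(P): 4 reachable states
  s0 = a.(a.0)\{a} + (0 + 0 + b.0 + a.(0 | 0)) :: —a→ s1, —a→ s2, —b→ s3
  s1 = (a.0)\{a} :: ∅
  s2 = 0 | 0 :: ∅
  s3 = 0 :: ∅
LTS(Q): 3 reachable states
  t0 = a.(a.0)\{a} + (0 + 0 + 0 + a.(0 | 0)) :: —a→ t1, —a→ t2
  t1 = (a.0)\{a} :: ∅
  t2 = 0 | 0 :: ∅
Bisimilarity quotient blocks:
  B0 = {s0}
  B1 = {s1, s2, s3, t1, t2}
  B2 = {t0}
s0 ∈ B0, t0 ∈ B2 → different blocks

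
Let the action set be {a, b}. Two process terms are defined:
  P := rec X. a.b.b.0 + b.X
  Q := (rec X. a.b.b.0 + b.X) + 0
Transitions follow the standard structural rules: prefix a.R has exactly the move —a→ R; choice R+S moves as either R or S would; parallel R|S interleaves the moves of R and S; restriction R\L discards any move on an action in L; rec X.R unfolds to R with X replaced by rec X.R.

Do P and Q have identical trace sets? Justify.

P's transition system — 4 states:
  s0 = rec X. a.b.b.0 + b.X :: -a-> s1, -b-> s0
  s1 = b.b.0 :: -b-> s2
  s2 = b.0 :: -b-> s3
  s3 = 0 :: ∅
Q's transition system — 5 states:
  t0 = (rec X. a.b.b.0 + b.X) + 0 :: -a-> t1, -b-> t2
  t1 = b.b.0 :: -b-> t3
  t2 = rec X. a.b.b.0 + b.X :: -a-> t1, -b-> t2
  t3 = b.0 :: -b-> t4
  t4 = 0 :: ∅
Bisimilarity quotient blocks:
  B0 = {s0, t0, t2}
  B1 = {s1, t1}
  B2 = {s2, t3}
  B3 = {s3, t4}
s0 ∈ B0, t0 ∈ B0 → same block
Bisimilar ⇒ trace-equivalent.

YES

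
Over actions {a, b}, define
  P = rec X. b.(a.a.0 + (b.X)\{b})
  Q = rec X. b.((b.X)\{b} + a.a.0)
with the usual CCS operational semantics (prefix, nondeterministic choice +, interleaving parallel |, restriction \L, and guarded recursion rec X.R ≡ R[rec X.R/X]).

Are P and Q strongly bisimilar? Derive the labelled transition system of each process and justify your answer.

Reachable graph of P (4 states):
  u0 = rec X. b.(a.a.0 + (b.X)\{b}) | ··b··> u1
  u1 = a.a.0 + (b.(rec X. b.(a.a.0 + (b.X)\{b})))\{b} | ··a··> u2
  u2 = a.0 | ··a··> u3
  u3 = 0 | ·
Reachable graph of Q (4 states):
  v0 = rec X. b.((b.X)\{b} + a.a.0) | ··b··> v1
  v1 = (b.(rec X. b.((b.X)\{b} + a.a.0)))\{b} + a.a.0 | ··a··> v2
  v2 = a.0 | ··a··> v3
  v3 = 0 | ·
Partition-refinement fixed point:
  B0 = {u0, v0}
  B1 = {u1, v1}
  B2 = {u2, v2}
  B3 = {u3, v3}
u0 ∈ B0, v0 ∈ B0 → same block

YES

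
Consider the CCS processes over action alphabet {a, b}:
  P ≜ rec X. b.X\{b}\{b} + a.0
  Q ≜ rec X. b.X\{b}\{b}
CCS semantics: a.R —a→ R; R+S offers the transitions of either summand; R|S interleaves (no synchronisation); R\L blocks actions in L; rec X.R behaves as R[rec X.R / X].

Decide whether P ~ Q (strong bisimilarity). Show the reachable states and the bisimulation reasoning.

Reachable graph of P (4 states):
  s0 = rec X. b.X\{b}\{b} + a.0 → ··a··> s1, ··b··> s2
  s1 = 0 → (no moves)
  s2 = (rec X. b.X\{b}\{b} + a.0)\{b}\{b} → ··a··> s3
  s3 = 0\{b}\{b} → (no moves)
Reachable graph of Q (2 states):
  t0 = rec X. b.X\{b}\{b} → ··b··> t1
  t1 = (rec X. b.X\{b}\{b})\{b}\{b} → (no moves)
Coarsest stable partition (strong bisimilarity classes):
  B0 = {s0}
  B1 = {s2}
  B2 = {s1, s3, t1}
  B3 = {t0}
s0 ∈ B0, t0 ∈ B3 → different blocks

not bisimilar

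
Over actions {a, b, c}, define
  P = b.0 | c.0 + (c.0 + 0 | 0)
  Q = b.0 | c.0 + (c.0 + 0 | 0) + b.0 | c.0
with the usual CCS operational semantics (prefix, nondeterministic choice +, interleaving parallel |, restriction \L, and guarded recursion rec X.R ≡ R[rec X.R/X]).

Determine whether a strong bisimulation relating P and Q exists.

Reachable graph of P (5 states):
  p0 = b.0 | c.0 + (c.0 + 0 | 0) has moves ··b··> p1, ··c··> p2, ··c··> p3
  p1 = 0 | c.0 has moves ··c··> p4
  p2 = 0 has moves ∅
  p3 = b.0 | 0 has moves ··b··> p4
  p4 = 0 | 0 has moves ∅
Reachable graph of Q (5 states):
  q0 = b.0 | c.0 + (c.0 + 0 | 0) + b.0 | c.0 has moves ··b··> q1, ··c··> q2, ··c··> q3
  q1 = 0 | c.0 has moves ··c··> q4
  q2 = 0 has moves ∅
  q3 = b.0 | 0 has moves ··b··> q4
  q4 = 0 | 0 has moves ∅
Coarsest stable partition (strong bisimilarity classes):
  B0 = {p0, q0}
  B1 = {p1, q1}
  B2 = {p2, p4, q2, q4}
  B3 = {p3, q3}
p0 ∈ B0, q0 ∈ B0 → same block

YES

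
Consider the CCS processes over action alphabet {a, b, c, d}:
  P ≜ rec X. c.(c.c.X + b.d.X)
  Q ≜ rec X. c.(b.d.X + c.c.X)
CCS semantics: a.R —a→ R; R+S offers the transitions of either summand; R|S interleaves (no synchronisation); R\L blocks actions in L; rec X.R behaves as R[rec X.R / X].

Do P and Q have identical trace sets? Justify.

Reachable graph of P (4 states):
  s0 = rec X. c.(c.c.X + b.d.X) has moves --c--▸ s1
  s1 = c.c.(rec X. c.(c.c.X + b.d.X)) + b.d.(rec X. c.(c.c.X + b.d.X)) has moves --b--▸ s2, --c--▸ s3
  s2 = d.(rec X. c.(c.c.X + b.d.X)) has moves --d--▸ s0
  s3 = c.(rec X. c.(c.c.X + b.d.X)) has moves --c--▸ s0
Reachable graph of Q (4 states):
  t0 = rec X. c.(b.d.X + c.c.X) has moves --c--▸ t1
  t1 = b.d.(rec X. c.(b.d.X + c.c.X)) + c.c.(rec X. c.(b.d.X + c.c.X)) has moves --b--▸ t2, --c--▸ t3
  t2 = d.(rec X. c.(b.d.X + c.c.X)) has moves --d--▸ t0
  t3 = c.(rec X. c.(b.d.X + c.c.X)) has moves --c--▸ t0
Bisimilarity quotient blocks:
  B0 = {s0, t0}
  B1 = {s1, t1}
  B2 = {s2, t2}
  B3 = {s3, t3}
s0 ∈ B0, t0 ∈ B0 → same block
Bisimilar ⇒ trace-equivalent.

trace-equivalent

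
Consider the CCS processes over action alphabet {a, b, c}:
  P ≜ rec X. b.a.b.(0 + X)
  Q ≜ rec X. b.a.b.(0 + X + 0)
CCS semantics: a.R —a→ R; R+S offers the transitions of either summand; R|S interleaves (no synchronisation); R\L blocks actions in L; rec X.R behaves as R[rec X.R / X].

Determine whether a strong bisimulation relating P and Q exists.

Reachable graph of P (4 states):
  u0 = rec X. b.a.b.(0 + X) → ··b··> u1
  u1 = a.b.(0 + (rec X. b.a.b.(0 + X))) → ··a··> u2
  u2 = b.(0 + (rec X. b.a.b.(0 + X))) → ··b··> u3
  u3 = 0 + (rec X. b.a.b.(0 + X)) → ··b··> u1
Reachable graph of Q (4 states):
  v0 = rec X. b.a.b.(0 + X + 0) → ··b··> v1
  v1 = a.b.(0 + (rec X. b.a.b.(0 + X + 0)) + 0) → ··a··> v2
  v2 = b.(0 + (rec X. b.a.b.(0 + X + 0)) + 0) → ··b··> v3
  v3 = 0 + (rec X. b.a.b.(0 + X + 0)) + 0 → ··b··> v1
Partition-refinement fixed point:
  B0 = {u0, u3, v0, v3}
  B1 = {u1, v1}
  B2 = {u2, v2}
u0 ∈ B0, v0 ∈ B0 → same block

P ~ Q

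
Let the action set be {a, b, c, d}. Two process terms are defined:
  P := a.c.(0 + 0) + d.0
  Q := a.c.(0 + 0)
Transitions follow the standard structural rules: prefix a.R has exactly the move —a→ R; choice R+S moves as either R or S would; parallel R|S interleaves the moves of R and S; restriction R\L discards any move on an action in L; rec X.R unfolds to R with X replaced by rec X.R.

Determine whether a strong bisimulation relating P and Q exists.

Reachable graph of P (4 states):
  m0 = a.c.(0 + 0) + d.0 | --a--▸ m1, --d--▸ m2
  m1 = c.(0 + 0) | --c--▸ m3
  m2 = 0 | (no moves)
  m3 = 0 + 0 | (no moves)
Reachable graph of Q (3 states):
  n0 = a.c.(0 + 0) | --a--▸ n1
  n1 = c.(0 + 0) | --c--▸ n2
  n2 = 0 + 0 | (no moves)
Partition-refinement fixed point:
  B0 = {m0}
  B1 = {m1, n1}
  B2 = {m2, m3, n2}
  B3 = {n0}
m0 ∈ B0, n0 ∈ B3 → different blocks

not bisimilar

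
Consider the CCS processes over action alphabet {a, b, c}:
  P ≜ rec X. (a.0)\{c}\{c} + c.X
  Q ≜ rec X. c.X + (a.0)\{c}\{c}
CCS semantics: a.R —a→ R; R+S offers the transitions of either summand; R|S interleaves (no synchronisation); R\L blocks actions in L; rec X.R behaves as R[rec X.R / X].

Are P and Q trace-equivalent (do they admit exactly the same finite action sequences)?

P's transition system — 2 states:
  p0 = rec X. (a.0)\{c}\{c} + c.X ⊢ —a→ p1, —c→ p0
  p1 = 0\{c}\{c} ⊢ ·
Q's transition system — 2 states:
  q0 = rec X. c.X + (a.0)\{c}\{c} ⊢ —a→ q1, —c→ q0
  q1 = 0\{c}\{c} ⊢ ·
Coarsest stable partition (strong bisimilarity classes):
  B0 = {p0, q0}
  B1 = {p1, q1}
p0 ∈ B0, q0 ∈ B0 → same block
Bisimilar ⇒ trace-equivalent.

traces(P) = traces(Q)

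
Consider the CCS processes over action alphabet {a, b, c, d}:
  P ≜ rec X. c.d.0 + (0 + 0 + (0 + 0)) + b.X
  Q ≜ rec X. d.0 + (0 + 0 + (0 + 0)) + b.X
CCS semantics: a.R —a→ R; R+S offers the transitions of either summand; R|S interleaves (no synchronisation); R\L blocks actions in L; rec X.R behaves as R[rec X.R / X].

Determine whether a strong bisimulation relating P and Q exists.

NO

LTS(P): 3 reachable states
  u0 = rec X. c.d.0 + (0 + 0 + (0 + 0)) + b.X has moves ··b··> u0, ··c··> u1
  u1 = d.0 has moves ··d··> u2
  u2 = 0 has moves ∅
LTS(Q): 2 reachable states
  v0 = rec X. d.0 + (0 + 0 + (0 + 0)) + b.X has moves ··b··> v0, ··d··> v1
  v1 = 0 has moves ∅
Coarsest stable partition (strong bisimilarity classes):
  B0 = {u0}
  B1 = {u1}
  B2 = {u2, v1}
  B3 = {v0}
u0 ∈ B0, v0 ∈ B3 → different blocks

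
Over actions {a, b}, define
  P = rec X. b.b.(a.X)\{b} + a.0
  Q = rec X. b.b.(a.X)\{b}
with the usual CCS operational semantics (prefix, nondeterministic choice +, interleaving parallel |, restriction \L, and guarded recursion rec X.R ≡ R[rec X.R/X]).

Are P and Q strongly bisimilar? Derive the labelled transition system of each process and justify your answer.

P ≁ Q

Reachable graph of P (6 states):
  u0 = rec X. b.b.(a.X)\{b} + a.0 :: -a-> u1, -b-> u2
  u1 = 0 :: ·
  u2 = b.(a.(rec X. b.b.(a.X)\{b} + a.0))\{b} :: -b-> u3
  u3 = (a.(rec X. b.b.(a.X)\{b} + a.0))\{b} :: -a-> u4
  u4 = (rec X. b.b.(a.X)\{b} + a.0)\{b} :: -a-> u5
  u5 = 0\{b} :: ·
Reachable graph of Q (4 states):
  v0 = rec X. b.b.(a.X)\{b} :: -b-> v1
  v1 = b.(a.(rec X. b.b.(a.X)\{b}))\{b} :: -b-> v2
  v2 = (a.(rec X. b.b.(a.X)\{b}))\{b} :: -a-> v3
  v3 = (rec X. b.b.(a.X)\{b})\{b} :: ·
Coarsest stable partition (strong bisimilarity classes):
  B0 = {u0}
  B1 = {u1, u5, v3}
  B2 = {u2}
  B3 = {u3}
  B4 = {u4, v2}
  B5 = {v0}
  B6 = {v1}
u0 ∈ B0, v0 ∈ B5 → different blocks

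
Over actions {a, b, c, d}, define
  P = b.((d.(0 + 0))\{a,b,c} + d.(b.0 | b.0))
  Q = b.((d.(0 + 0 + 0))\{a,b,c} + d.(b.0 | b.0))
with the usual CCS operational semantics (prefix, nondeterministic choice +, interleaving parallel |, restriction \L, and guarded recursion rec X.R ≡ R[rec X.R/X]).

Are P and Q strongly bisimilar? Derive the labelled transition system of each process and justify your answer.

P ~ Q

P's transition system — 7 states:
  u0 = b.((d.(0 + 0))\{a,b,c} + d.(b.0 | b.0)) → =b=> u1
  u1 = (d.(0 + 0))\{a,b,c} + d.(b.0 | b.0) → =d=> u2, =d=> u3
  u2 = (0 + 0)\{a,b,c} → stopped
  u3 = b.0 | b.0 → =b=> u4, =b=> u5
  u4 = 0 | b.0 → =b=> u6
  u5 = b.0 | 0 → =b=> u6
  u6 = 0 | 0 → stopped
Q's transition system — 7 states:
  v0 = b.((d.(0 + 0 + 0))\{a,b,c} + d.(b.0 | b.0)) → =b=> v1
  v1 = (d.(0 + 0 + 0))\{a,b,c} + d.(b.0 | b.0) → =d=> v2, =d=> v3
  v2 = (0 + 0 + 0)\{a,b,c} → stopped
  v3 = b.0 | b.0 → =b=> v4, =b=> v5
  v4 = 0 | b.0 → =b=> v6
  v5 = b.0 | 0 → =b=> v6
  v6 = 0 | 0 → stopped
Coarsest stable partition (strong bisimilarity classes):
  B0 = {u0, v0}
  B1 = {u1, v1}
  B2 = {u3, v3}
  B3 = {u4, u5, v4, v5}
  B4 = {u2, u6, v2, v6}
u0 ∈ B0, v0 ∈ B0 → same block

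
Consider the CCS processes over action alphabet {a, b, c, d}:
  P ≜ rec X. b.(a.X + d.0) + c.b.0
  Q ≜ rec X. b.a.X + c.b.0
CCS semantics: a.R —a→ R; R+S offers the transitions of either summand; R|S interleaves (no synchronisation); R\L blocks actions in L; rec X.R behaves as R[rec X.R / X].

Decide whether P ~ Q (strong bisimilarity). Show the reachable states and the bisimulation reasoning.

Reachable graph of P (4 states):
  s0 = rec X. b.(a.X + d.0) + c.b.0 → =b=> s1, =c=> s2
  s1 = a.(rec X. b.(a.X + d.0) + c.b.0) + d.0 → =a=> s0, =d=> s3
  s2 = b.0 → =b=> s3
  s3 = 0 → (no moves)
Reachable graph of Q (4 states):
  t0 = rec X. b.a.X + c.b.0 → =b=> t1, =c=> t2
  t1 = a.(rec X. b.a.X + c.b.0) → =a=> t0
  t2 = b.0 → =b=> t3
  t3 = 0 → (no moves)
Partition-refinement fixed point:
  B0 = {s0}
  B1 = {s1}
  B2 = {s3, t3}
  B3 = {s2, t2}
  B4 = {t0}
  B5 = {t1}
s0 ∈ B0, t0 ∈ B4 → different blocks

P ≁ Q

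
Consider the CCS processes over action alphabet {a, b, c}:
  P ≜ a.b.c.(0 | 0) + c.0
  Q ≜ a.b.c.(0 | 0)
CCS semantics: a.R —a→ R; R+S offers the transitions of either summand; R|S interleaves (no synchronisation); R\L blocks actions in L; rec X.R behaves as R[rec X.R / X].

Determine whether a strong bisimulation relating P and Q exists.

not bisimilar

LTS(P): 5 reachable states
  s0 = a.b.c.(0 | 0) + c.0 :: -a-> s1, -c-> s2
  s1 = b.c.(0 | 0) :: -b-> s3
  s2 = 0 :: deadlocked
  s3 = c.(0 | 0) :: -c-> s4
  s4 = 0 | 0 :: deadlocked
LTS(Q): 4 reachable states
  t0 = a.b.c.(0 | 0) :: -a-> t1
  t1 = b.c.(0 | 0) :: -b-> t2
  t2 = c.(0 | 0) :: -c-> t3
  t3 = 0 | 0 :: deadlocked
Coarsest stable partition (strong bisimilarity classes):
  B0 = {s0}
  B1 = {s1, t1}
  B2 = {s3, t2}
  B3 = {s2, s4, t3}
  B4 = {t0}
s0 ∈ B0, t0 ∈ B4 → different blocks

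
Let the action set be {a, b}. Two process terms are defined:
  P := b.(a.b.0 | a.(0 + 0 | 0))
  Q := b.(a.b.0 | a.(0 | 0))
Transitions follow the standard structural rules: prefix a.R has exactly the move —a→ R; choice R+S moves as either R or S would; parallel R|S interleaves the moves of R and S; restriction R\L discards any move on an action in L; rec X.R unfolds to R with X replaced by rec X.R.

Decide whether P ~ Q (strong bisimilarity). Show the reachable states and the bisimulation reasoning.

P ~ Q

LTS(P): 7 reachable states
  m0 = b.(a.b.0 | a.(0 + 0 | 0)) | -b-> m1
  m1 = a.b.0 | a.(0 + 0 | 0) | -a-> m2, -a-> m3
  m2 = a.b.0 | (0 + 0 | 0) | -a-> m4
  m3 = b.0 | a.(0 + 0 | 0) | -a-> m4, -b-> m5
  m4 = b.0 | (0 + 0 | 0) | -b-> m6
  m5 = 0 | a.(0 + 0 | 0) | -a-> m6
  m6 = 0 | (0 + 0 | 0) | deadlocked
LTS(Q): 7 reachable states
  n0 = b.(a.b.0 | a.(0 | 0)) | -b-> n1
  n1 = a.b.0 | a.(0 | 0) | -a-> n2, -a-> n3
  n2 = a.b.0 | (0 | 0) | -a-> n4
  n3 = b.0 | a.(0 | 0) | -a-> n4, -b-> n5
  n4 = b.0 | (0 | 0) | -b-> n6
  n5 = 0 | a.(0 | 0) | -a-> n6
  n6 = 0 | (0 | 0) | deadlocked
Partition-refinement fixed point:
  B0 = {m0, n0}
  B1 = {m1, n1}
  B2 = {m2, n2}
  B3 = {m4, n4}
  B4 = {m6, n6}
  B5 = {m3, n3}
  B6 = {m5, n5}
m0 ∈ B0, n0 ∈ B0 → same block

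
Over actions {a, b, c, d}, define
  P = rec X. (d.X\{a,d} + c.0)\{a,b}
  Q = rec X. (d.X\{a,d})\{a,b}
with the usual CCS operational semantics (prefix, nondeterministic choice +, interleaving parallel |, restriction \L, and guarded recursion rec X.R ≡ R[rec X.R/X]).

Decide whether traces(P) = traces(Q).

traces(P) ≠ traces(Q) — witness ⟨c⟩

LTS(P): 4 reachable states
  s0 = rec X. (d.X\{a,d} + c.0)\{a,b} ⊢ =c=> s1, =d=> s2
  s1 = 0\{a,b} ⊢ deadlocked
  s2 = (rec X. (d.X\{a,d} + c.0)\{a,b})\{a,d}\{a,b} ⊢ =c=> s3
  s3 = 0\{a,b}\{a,d}\{a,b} ⊢ deadlocked
LTS(Q): 2 reachable states
  t0 = rec X. (d.X\{a,d})\{a,b} ⊢ =d=> t1
  t1 = (rec X. (d.X\{a,d})\{a,b})\{a,d}\{a,b} ⊢ deadlocked
Executing c from P (initial set {s0}):
  step 1 (c): {s1}
  — P admits the full trace.
Executing c from Q (initial set {t0}):
  step 1 (c): ∅ (Q stuck)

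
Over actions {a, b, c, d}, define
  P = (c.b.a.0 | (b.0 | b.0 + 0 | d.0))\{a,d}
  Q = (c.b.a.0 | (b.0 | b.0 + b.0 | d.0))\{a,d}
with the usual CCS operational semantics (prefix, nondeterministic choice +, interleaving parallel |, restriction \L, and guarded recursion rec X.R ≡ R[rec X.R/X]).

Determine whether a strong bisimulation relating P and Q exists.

NO

Reachable graph of P (12 states):
  m0 = (c.b.a.0 | (b.0 | b.0 + 0 | d.0))\{a,d} :: ··b··> m1, ··b··> m2, ··c··> m3
  m1 = (c.b.a.0 | (0 | b.0))\{a,d} :: ··b··> m4, ··c··> m5
  m2 = (c.b.a.0 | (b.0 | 0))\{a,d} :: ··b··> m4, ··c··> m6
  m3 = (b.a.0 | (b.0 | b.0 + 0 | d.0))\{a,d} :: ··b··> m5, ··b··> m6, ··b··> m7
  m4 = (c.b.a.0 | (0 | 0))\{a,d} :: ··c··> m8
  m5 = (b.a.0 | (0 | b.0))\{a,d} :: ··b··> m8, ··b··> m9
  m6 = (b.a.0 | (b.0 | 0))\{a,d} :: ··b··> m10, ··b··> m8
  m7 = (a.0 | (b.0 | b.0 + 0 | d.0))\{a,d} :: ··b··> m10, ··b··> m9
  m8 = (b.a.0 | (0 | 0))\{a,d} :: ··b··> m11
  m9 = (a.0 | (0 | b.0))\{a,d} :: ··b··> m11
  m10 = (a.0 | (b.0 | 0))\{a,d} :: ··b··> m11
  m11 = (a.0 | (0 | 0))\{a,d} :: stopped
Reachable graph of Q (15 states):
  n0 = (c.b.a.0 | (b.0 | b.0 + b.0 | d.0))\{a,d} :: ··b··> n1, ··b··> n2, ··b··> n3, ··c··> n4
  n1 = (c.b.a.0 | (0 | b.0))\{a,d} :: ··b··> n5, ··c··> n6
  n2 = (c.b.a.0 | (0 | d.0))\{a,d} :: ··c··> n7
  n3 = (c.b.a.0 | (b.0 | 0))\{a,d} :: ··b··> n5, ··c··> n8
  n4 = (b.a.0 | (b.0 | b.0 + b.0 | d.0))\{a,d} :: ··b··> n6, ··b··> n7, ··b··> n8, ··b··> n9
  n5 = (c.b.a.0 | (0 | 0))\{a,d} :: ··c··> n10
  n6 = (b.a.0 | (0 | b.0))\{a,d} :: ··b··> n10, ··b··> n11
  n7 = (b.a.0 | (0 | d.0))\{a,d} :: ··b··> n12
  n8 = (b.a.0 | (b.0 | 0))\{a,d} :: ··b··> n10, ··b··> n13
  n9 = (a.0 | (b.0 | b.0 + b.0 | d.0))\{a,d} :: ··b··> n11, ··b··> n12, ··b··> n13
  n10 = (b.a.0 | (0 | 0))\{a,d} :: ··b··> n14
  n11 = (a.0 | (0 | b.0))\{a,d} :: ··b··> n14
  n12 = (a.0 | (0 | d.0))\{a,d} :: stopped
  n13 = (a.0 | (b.0 | 0))\{a,d} :: ··b··> n14
  n14 = (a.0 | (0 | 0))\{a,d} :: stopped
Bisimilarity quotient blocks:
  B0 = {m0}
  B1 = {m1, m2, n1, n3}
  B2 = {m5, m6, m7, n6, n8}
  B3 = {m10, m8, m9, n10, n11, n13, n7}
  B4 = {m11, n12, n14}
  B5 = {m4, n2, n5}
  B6 = {m3}
  B7 = {n0}
  B8 = {n4}
  B9 = {n9}
m0 ∈ B0, n0 ∈ B7 → different blocks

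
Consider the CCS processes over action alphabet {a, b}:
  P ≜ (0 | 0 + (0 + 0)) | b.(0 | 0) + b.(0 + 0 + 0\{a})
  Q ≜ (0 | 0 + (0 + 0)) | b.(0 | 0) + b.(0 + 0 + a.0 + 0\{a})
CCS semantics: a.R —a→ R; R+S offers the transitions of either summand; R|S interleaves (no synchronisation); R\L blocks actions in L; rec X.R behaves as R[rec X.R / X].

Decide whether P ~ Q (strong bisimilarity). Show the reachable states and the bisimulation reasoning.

P ≁ Q

P's transition system — 3 states:
  m0 = (0 | 0 + (0 + 0)) | b.(0 | 0) + b.(0 + 0 + 0\{a}) has moves —b→ m1, —b→ m2
  m1 = (0 | 0 + (0 + 0)) | (0 | 0) has moves (no moves)
  m2 = 0 + 0 + 0\{a} has moves (no moves)
Q's transition system — 4 states:
  n0 = (0 | 0 + (0 + 0)) | b.(0 | 0) + b.(0 + 0 + a.0 + 0\{a}) has moves —b→ n1, —b→ n2
  n1 = (0 | 0 + (0 + 0)) | (0 | 0) has moves (no moves)
  n2 = 0 + 0 + a.0 + 0\{a} has moves —a→ n3
  n3 = 0 has moves (no moves)
Bisimilarity quotient blocks:
  B0 = {m0}
  B1 = {m1, m2, n1, n3}
  B2 = {n0}
  B3 = {n2}
m0 ∈ B0, n0 ∈ B2 → different blocks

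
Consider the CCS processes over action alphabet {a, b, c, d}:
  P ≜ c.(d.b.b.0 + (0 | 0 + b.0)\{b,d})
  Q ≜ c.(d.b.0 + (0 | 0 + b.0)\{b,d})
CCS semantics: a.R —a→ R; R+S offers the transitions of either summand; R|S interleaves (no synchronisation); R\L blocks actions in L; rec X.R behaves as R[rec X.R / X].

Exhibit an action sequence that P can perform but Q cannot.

cdbb

P's transition system — 5 states:
  p0 = c.(d.b.b.0 + (0 | 0 + b.0)\{b,d}) has moves ··c··> p1
  p1 = d.b.b.0 + (0 | 0 + b.0)\{b,d} has moves ··d··> p2
  p2 = b.b.0 has moves ··b··> p3
  p3 = b.0 has moves ··b··> p4
  p4 = 0 has moves ·
Q's transition system — 4 states:
  q0 = c.(d.b.0 + (0 | 0 + b.0)\{b,d}) has moves ··c··> q1
  q1 = d.b.0 + (0 | 0 + b.0)\{b,d} has moves ··d··> q2
  q2 = b.0 has moves ··b··> q3
  q3 = 0 has moves ·
Trace ⟨cdbb⟩ through P, begin at {p0}:
  step 1 (c): {p1}
  step 2 (d): {p2}
  step 3 (b): {p3}
  step 4 (b): {p4}
  P completes σ.
Trace ⟨cdbb⟩ through Q, begin at {q0}:
  step 1 (c): {q1}
  step 2 (d): {q2}
  step 3 (b): {q3}
  step 4 (b): ∅  — Q cannot continue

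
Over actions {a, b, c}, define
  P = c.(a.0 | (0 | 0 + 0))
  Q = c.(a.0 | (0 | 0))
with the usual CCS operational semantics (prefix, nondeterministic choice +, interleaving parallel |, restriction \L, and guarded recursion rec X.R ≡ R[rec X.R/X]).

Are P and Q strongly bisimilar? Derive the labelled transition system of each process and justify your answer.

bisimilar

LTS(P): 3 reachable states
  p0 = c.(a.0 | (0 | 0 + 0)) ⊢ ··c··> p1
  p1 = a.0 | (0 | 0 + 0) ⊢ ··a··> p2
  p2 = 0 | (0 | 0 + 0) ⊢ stopped
LTS(Q): 3 reachable states
  q0 = c.(a.0 | (0 | 0)) ⊢ ··c··> q1
  q1 = a.0 | (0 | 0) ⊢ ··a··> q2
  q2 = 0 | (0 | 0) ⊢ stopped
Bisimilarity quotient blocks:
  B0 = {p0, q0}
  B1 = {p1, q1}
  B2 = {p2, q2}
p0 ∈ B0, q0 ∈ B0 → same block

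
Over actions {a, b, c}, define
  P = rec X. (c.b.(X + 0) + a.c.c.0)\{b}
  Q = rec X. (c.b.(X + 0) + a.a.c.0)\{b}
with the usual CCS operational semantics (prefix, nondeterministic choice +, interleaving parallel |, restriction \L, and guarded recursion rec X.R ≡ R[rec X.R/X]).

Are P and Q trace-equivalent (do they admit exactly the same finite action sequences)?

P's transition system — 5 states:
  m0 = rec X. (c.b.(X + 0) + a.c.c.0)\{b} has moves ··a··> m1, ··c··> m2
  m1 = (c.c.0)\{b} has moves ··c··> m3
  m2 = (b.((rec X. (c.b.(X + 0) + a.c.c.0)\{b}) + 0))\{b} has moves stopped
  m3 = (c.0)\{b} has moves ··c··> m4
  m4 = 0\{b} has moves stopped
Q's transition system — 5 states:
  n0 = rec X. (c.b.(X + 0) + a.a.c.0)\{b} has moves ··a··> n1, ··c··> n2
  n1 = (a.c.0)\{b} has moves ··a··> n3
  n2 = (b.((rec X. (c.b.(X + 0) + a.a.c.0)\{b}) + 0))\{b} has moves stopped
  n3 = (c.0)\{b} has moves ··c··> n4
  n4 = 0\{b} has moves stopped
Executing ac from P (initial set {m0}):
  after a @ step 1: {m1}
  after c @ step 2: {m3}
  — P admits the full trace.
Executing ac from Q (initial set {n0}):
  after a @ step 1: {n1}
  after c @ step 2: no successor for Q

NO — witness ⟨ac⟩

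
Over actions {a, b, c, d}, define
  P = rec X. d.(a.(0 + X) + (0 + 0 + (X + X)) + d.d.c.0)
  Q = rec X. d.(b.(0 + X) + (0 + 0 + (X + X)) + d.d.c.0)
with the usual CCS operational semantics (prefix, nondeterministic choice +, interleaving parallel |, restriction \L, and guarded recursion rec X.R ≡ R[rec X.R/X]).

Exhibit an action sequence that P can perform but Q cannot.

P's transition system — 6 states:
  u0 = rec X. d.(a.(0 + X) + (0 + 0 + (X + X)) + d.d.c.0) has moves —d→ u1
  u1 = a.(0 + (rec X. d.(a.(0 + X) + (0 + 0 + (X + X)) + d.d.c.0))) + (0 + 0 + ((rec X. d.(a.(0 + X) + (0 + 0 + (X + X)) + d.d.c.0)) + (rec X. d.(a.(0 + X) + (0 + 0 + (X + X)) + d.d.c.0)))) + d.d.c.0 has moves —a→ u2, —d→ u1, —d→ u3
  u2 = 0 + (rec X. d.(a.(0 + X) + (0 + 0 + (X + X)) + d.d.c.0)) has moves —d→ u1
  u3 = d.c.0 has moves —d→ u4
  u4 = c.0 has moves —c→ u5
  u5 = 0 has moves deadlocked
Q's transition system — 6 states:
  v0 = rec X. d.(b.(0 + X) + (0 + 0 + (X + X)) + d.d.c.0) has moves —d→ v1
  v1 = b.(0 + (rec X. d.(b.(0 + X) + (0 + 0 + (X + X)) + d.d.c.0))) + (0 + 0 + ((rec X. d.(b.(0 + X) + (0 + 0 + (X + X)) + d.d.c.0)) + (rec X. d.(b.(0 + X) + (0 + 0 + (X + X)) + d.d.c.0)))) + d.d.c.0 has moves —b→ v2, —d→ v1, —d→ v3
  v2 = 0 + (rec X. d.(b.(0 + X) + (0 + 0 + (X + X)) + d.d.c.0)) has moves —d→ v1
  v3 = d.c.0 has moves —d→ v4
  v4 = c.0 has moves —c→ v5
  v5 = 0 has moves deadlocked
Run σ = ⟨da⟩ on P: start {u0}
  step 1 (d): {u1}
  step 2 (a): {u2}
  P completes σ.
Run σ = ⟨da⟩ on Q: start {v0}
  step 1 (d): {v1}
  step 2 (a): ∅ (Q stuck)

da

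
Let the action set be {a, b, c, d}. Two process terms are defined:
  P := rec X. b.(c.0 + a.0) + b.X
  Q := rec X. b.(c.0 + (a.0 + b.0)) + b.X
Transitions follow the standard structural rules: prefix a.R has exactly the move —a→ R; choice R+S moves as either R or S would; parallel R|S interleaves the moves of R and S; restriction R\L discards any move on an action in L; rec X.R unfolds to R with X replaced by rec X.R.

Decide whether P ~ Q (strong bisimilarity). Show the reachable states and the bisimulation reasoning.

P's transition system — 3 states:
  m0 = rec X. b.(c.0 + a.0) + b.X | ··b··> m0, ··b··> m1
  m1 = c.0 + a.0 | ··a··> m2, ··c··> m2
  m2 = 0 | deadlocked
Q's transition system — 3 states:
  n0 = rec X. b.(c.0 + (a.0 + b.0)) + b.X | ··b··> n0, ··b··> n1
  n1 = c.0 + (a.0 + b.0) | ··a··> n2, ··b··> n2, ··c··> n2
  n2 = 0 | deadlocked
Bisimilarity quotient blocks:
  B0 = {m0}
  B1 = {m1}
  B2 = {m2, n2}
  B3 = {n0}
  B4 = {n1}
m0 ∈ B0, n0 ∈ B3 → different blocks

P ≁ Q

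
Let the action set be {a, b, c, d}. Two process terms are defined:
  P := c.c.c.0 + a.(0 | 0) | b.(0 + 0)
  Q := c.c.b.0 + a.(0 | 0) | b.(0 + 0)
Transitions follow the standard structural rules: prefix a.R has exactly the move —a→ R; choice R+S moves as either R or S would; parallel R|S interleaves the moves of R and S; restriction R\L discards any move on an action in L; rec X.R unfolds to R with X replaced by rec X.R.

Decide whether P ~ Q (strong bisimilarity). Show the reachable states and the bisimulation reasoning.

not bisimilar

Reachable graph of P (7 states):
  s0 = c.c.c.0 + a.(0 | 0) | b.(0 + 0) | -a-> s1, -b-> s2, -c-> s3
  s1 = 0 | 0 | b.(0 + 0) | -b-> s4
  s2 = a.(0 | 0) | (0 + 0) | -a-> s4
  s3 = c.c.0 | -c-> s5
  s4 = 0 | 0 | (0 + 0) | deadlocked
  s5 = c.0 | -c-> s6
  s6 = 0 | deadlocked
Reachable graph of Q (7 states):
  t0 = c.c.b.0 + a.(0 | 0) | b.(0 + 0) | -a-> t1, -b-> t2, -c-> t3
  t1 = 0 | 0 | b.(0 + 0) | -b-> t4
  t2 = a.(0 | 0) | (0 + 0) | -a-> t4
  t3 = c.b.0 | -c-> t5
  t4 = 0 | 0 | (0 + 0) | deadlocked
  t5 = b.0 | -b-> t6
  t6 = 0 | deadlocked
Coarsest stable partition (strong bisimilarity classes):
  B0 = {s0}
  B1 = {s2, t2}
  B2 = {s4, s6, t4, t6}
  B3 = {s3}
  B4 = {s5}
  B5 = {s1, t1, t5}
  B6 = {t0}
  B7 = {t3}
s0 ∈ B0, t0 ∈ B6 → different blocks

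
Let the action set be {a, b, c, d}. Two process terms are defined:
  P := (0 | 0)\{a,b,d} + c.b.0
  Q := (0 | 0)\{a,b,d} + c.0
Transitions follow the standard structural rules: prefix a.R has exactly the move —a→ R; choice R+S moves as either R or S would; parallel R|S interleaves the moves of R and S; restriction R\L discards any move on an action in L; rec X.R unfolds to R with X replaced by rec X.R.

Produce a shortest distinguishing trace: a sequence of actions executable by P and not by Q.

LTS(P): 3 reachable states
  u0 = (0 | 0)\{a,b,d} + c.b.0 → --c--▸ u1
  u1 = b.0 → --b--▸ u2
  u2 = 0 → (no moves)
LTS(Q): 2 reachable states
  v0 = (0 | 0)\{a,b,d} + c.0 → --c--▸ v1
  v1 = 0 → (no moves)
Executing cb from P (initial set {u0}):
  step 1 (c): {u1}
  step 2 (b): {u2}
  ✓ P
Executing cb from Q (initial set {v0}):
  step 1 (c): {v1}
  step 2 (b): ∅  — Q cannot continue

cb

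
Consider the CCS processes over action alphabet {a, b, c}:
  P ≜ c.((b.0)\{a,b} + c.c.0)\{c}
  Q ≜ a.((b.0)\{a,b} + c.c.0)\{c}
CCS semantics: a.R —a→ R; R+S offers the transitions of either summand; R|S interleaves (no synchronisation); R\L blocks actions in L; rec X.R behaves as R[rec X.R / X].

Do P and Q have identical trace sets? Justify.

NO — witness ⟨c⟩

P's transition system — 2 states:
  p0 = c.((b.0)\{a,b} + c.c.0)\{c} ⊢ —c→ p1
  p1 = ((b.0)\{a,b} + c.c.0)\{c} ⊢ ∅
Q's transition system — 2 states:
  q0 = a.((b.0)\{a,b} + c.c.0)\{c} ⊢ —a→ q1
  q1 = ((b.0)\{a,b} + c.c.0)\{c} ⊢ ∅
Trace ⟨c⟩ through P, begin at {p0}:
  after c @ step 1: {p1}
  ✓ P
Trace ⟨c⟩ through Q, begin at {q0}:
  after c @ step 1: ∅ (Q stuck)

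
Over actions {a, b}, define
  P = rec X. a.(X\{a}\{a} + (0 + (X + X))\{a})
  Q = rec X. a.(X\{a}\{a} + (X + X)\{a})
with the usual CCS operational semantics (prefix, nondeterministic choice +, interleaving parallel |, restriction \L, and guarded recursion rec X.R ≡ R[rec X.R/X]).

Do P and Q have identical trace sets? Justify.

trace-equivalent

P's transition system — 2 states:
  s0 = rec X. a.(X\{a}\{a} + (0 + (X + X))\{a}) has moves ··a··> s1
  s1 = (rec X. a.(X\{a}\{a} + (0 + (X + X))\{a}))\{a}\{a} + (0 + ((rec X. a.(X\{a}\{a} + (0 + (X + X))\{a})) + (rec X. a.(X\{a}\{a} + (0 + (X + X))\{a}))))\{a} has moves ∅
Q's transition system — 2 states:
  t0 = rec X. a.(X\{a}\{a} + (X + X)\{a}) has moves ··a··> t1
  t1 = (rec X. a.(X\{a}\{a} + (X + X)\{a}))\{a}\{a} + ((rec X. a.(X\{a}\{a} + (X + X)\{a})) + (rec X. a.(X\{a}\{a} + (X + X)\{a})))\{a} has moves ∅
Coarsest stable partition (strong bisimilarity classes):
  B0 = {s0, t0}
  B1 = {s1, t1}
s0 ∈ B0, t0 ∈ B0 → same block
Bisimilar ⇒ trace-equivalent.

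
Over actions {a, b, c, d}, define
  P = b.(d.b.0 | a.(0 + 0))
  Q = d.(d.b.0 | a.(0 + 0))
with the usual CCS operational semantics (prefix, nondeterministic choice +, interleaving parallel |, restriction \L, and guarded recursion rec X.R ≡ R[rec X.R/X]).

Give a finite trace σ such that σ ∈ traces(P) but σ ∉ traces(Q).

b

Reachable graph of P (7 states):
  p0 = b.(d.b.0 | a.(0 + 0)) has moves --b--▸ p1
  p1 = d.b.0 | a.(0 + 0) has moves --a--▸ p2, --d--▸ p3
  p2 = d.b.0 | (0 + 0) has moves --d--▸ p4
  p3 = b.0 | a.(0 + 0) has moves --a--▸ p4, --b--▸ p5
  p4 = b.0 | (0 + 0) has moves --b--▸ p6
  p5 = 0 | a.(0 + 0) has moves --a--▸ p6
  p6 = 0 | (0 + 0) has moves stopped
Reachable graph of Q (7 states):
  q0 = d.(d.b.0 | a.(0 + 0)) has moves --d--▸ q1
  q1 = d.b.0 | a.(0 + 0) has moves --a--▸ q2, --d--▸ q3
  q2 = d.b.0 | (0 + 0) has moves --d--▸ q4
  q3 = b.0 | a.(0 + 0) has moves --a--▸ q4, --b--▸ q5
  q4 = b.0 | (0 + 0) has moves --b--▸ q6
  q5 = 0 | a.(0 + 0) has moves --a--▸ q6
  q6 = 0 | (0 + 0) has moves stopped
Executing b from P (initial set {p0}):
  step 1 (b): {p1}
  ✓ P
Executing b from Q (initial set {q0}):
  step 1 (b): no successor for Q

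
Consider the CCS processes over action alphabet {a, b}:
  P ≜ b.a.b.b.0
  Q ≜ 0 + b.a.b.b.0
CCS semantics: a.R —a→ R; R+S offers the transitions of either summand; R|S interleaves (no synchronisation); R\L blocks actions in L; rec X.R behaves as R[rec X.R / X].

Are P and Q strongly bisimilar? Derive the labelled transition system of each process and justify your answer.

bisimilar

LTS(P): 5 reachable states
  m0 = b.a.b.b.0 has moves —b→ m1
  m1 = a.b.b.0 has moves —a→ m2
  m2 = b.b.0 has moves —b→ m3
  m3 = b.0 has moves —b→ m4
  m4 = 0 has moves ·
LTS(Q): 5 reachable states
  n0 = 0 + b.a.b.b.0 has moves —b→ n1
  n1 = a.b.b.0 has moves —a→ n2
  n2 = b.b.0 has moves —b→ n3
  n3 = b.0 has moves —b→ n4
  n4 = 0 has moves ·
Bisimilarity quotient blocks:
  B0 = {m0, n0}
  B1 = {m1, n1}
  B2 = {m2, n2}
  B3 = {m3, n3}
  B4 = {m4, n4}
m0 ∈ B0, n0 ∈ B0 → same block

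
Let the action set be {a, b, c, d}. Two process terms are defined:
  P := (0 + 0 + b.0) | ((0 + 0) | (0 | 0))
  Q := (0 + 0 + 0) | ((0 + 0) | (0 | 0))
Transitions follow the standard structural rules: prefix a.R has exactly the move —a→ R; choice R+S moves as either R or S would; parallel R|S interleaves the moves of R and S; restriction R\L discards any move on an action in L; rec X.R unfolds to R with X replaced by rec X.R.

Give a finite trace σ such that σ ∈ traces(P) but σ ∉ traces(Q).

Reachable graph of P (2 states):
  p0 = (0 + 0 + b.0) | ((0 + 0) | (0 | 0)) | —b→ p1
  p1 = 0 | ((0 + 0) | (0 | 0)) | stopped
Reachable graph of Q (1 states):
  q0 = (0 + 0 + 0) | ((0 + 0) | (0 | 0)) | stopped
Run σ = ⟨b⟩ on P: start {p0}
  step 1 (b): {p1}
  P completes σ.
Run σ = ⟨b⟩ on Q: start {q0}
  step 1 (b): no successor for Q

b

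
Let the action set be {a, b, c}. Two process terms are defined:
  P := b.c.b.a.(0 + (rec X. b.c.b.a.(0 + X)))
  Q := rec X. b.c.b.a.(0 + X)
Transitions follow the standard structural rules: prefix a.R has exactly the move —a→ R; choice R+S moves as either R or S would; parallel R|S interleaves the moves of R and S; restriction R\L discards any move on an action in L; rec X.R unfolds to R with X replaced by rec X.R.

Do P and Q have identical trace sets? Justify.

LTS(P): 5 reachable states
  u0 = b.c.b.a.(0 + (rec X. b.c.b.a.(0 + X))) :: —b→ u1
  u1 = c.b.a.(0 + (rec X. b.c.b.a.(0 + X))) :: —c→ u2
  u2 = b.a.(0 + (rec X. b.c.b.a.(0 + X))) :: —b→ u3
  u3 = a.(0 + (rec X. b.c.b.a.(0 + X))) :: —a→ u4
  u4 = 0 + (rec X. b.c.b.a.(0 + X)) :: —b→ u1
LTS(Q): 5 reachable states
  v0 = rec X. b.c.b.a.(0 + X) :: —b→ v1
  v1 = c.b.a.(0 + (rec X. b.c.b.a.(0 + X))) :: —c→ v2
  v2 = b.a.(0 + (rec X. b.c.b.a.(0 + X))) :: —b→ v3
  v3 = a.(0 + (rec X. b.c.b.a.(0 + X))) :: —a→ v4
  v4 = 0 + (rec X. b.c.b.a.(0 + X)) :: —b→ v1
Bisimilarity quotient blocks:
  B0 = {u0, u4, v0, v4}
  B1 = {u1, v1}
  B2 = {u2, v2}
  B3 = {u3, v3}
u0 ∈ B0, v0 ∈ B0 → same block
Bisimilar ⇒ trace-equivalent.

traces(P) = traces(Q)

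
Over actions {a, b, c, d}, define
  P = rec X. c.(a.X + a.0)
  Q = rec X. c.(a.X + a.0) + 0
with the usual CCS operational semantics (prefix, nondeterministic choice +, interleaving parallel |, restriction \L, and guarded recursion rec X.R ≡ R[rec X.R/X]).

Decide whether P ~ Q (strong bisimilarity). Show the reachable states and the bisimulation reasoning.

LTS(P): 3 reachable states
  u0 = rec X. c.(a.X + a.0) :: --c--▸ u1
  u1 = a.(rec X. c.(a.X + a.0)) + a.0 :: --a--▸ u0, --a--▸ u2
  u2 = 0 :: deadlocked
LTS(Q): 3 reachable states
  v0 = rec X. c.(a.X + a.0) + 0 :: --c--▸ v1
  v1 = a.(rec X. c.(a.X + a.0) + 0) + a.0 :: --a--▸ v0, --a--▸ v2
  v2 = 0 :: deadlocked
Bisimilarity quotient blocks:
  B0 = {u0, v0}
  B1 = {u1, v1}
  B2 = {u2, v2}
u0 ∈ B0, v0 ∈ B0 → same block

bisimilar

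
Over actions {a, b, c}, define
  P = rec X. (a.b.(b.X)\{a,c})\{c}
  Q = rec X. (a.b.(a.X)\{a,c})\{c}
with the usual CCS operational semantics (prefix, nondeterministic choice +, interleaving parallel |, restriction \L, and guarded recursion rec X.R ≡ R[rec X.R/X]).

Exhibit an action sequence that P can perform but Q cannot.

abb

Reachable graph of P (4 states):
  p0 = rec X. (a.b.(b.X)\{a,c})\{c} :: --a--▸ p1
  p1 = (b.(b.(rec X. (a.b.(b.X)\{a,c})\{c}))\{a,c})\{c} :: --b--▸ p2
  p2 = (b.(rec X. (a.b.(b.X)\{a,c})\{c}))\{a,c}\{c} :: --b--▸ p3
  p3 = (rec X. (a.b.(b.X)\{a,c})\{c})\{a,c}\{c} :: stopped
Reachable graph of Q (3 states):
  q0 = rec X. (a.b.(a.X)\{a,c})\{c} :: --a--▸ q1
  q1 = (b.(a.(rec X. (a.b.(a.X)\{a,c})\{c}))\{a,c})\{c} :: --b--▸ q2
  q2 = (a.(rec X. (a.b.(a.X)\{a,c})\{c}))\{a,c}\{c} :: stopped
Trace ⟨abb⟩ through P, begin at {p0}:
  [1] a ⇒ {p1}
  [2] b ⇒ {p2}
  [3] b ⇒ {p3}
  ✓ P
Trace ⟨abb⟩ through Q, begin at {q0}:
  [1] a ⇒ {q1}
  [2] b ⇒ {q2}
  [3] b ⇒ ∅ (Q stuck)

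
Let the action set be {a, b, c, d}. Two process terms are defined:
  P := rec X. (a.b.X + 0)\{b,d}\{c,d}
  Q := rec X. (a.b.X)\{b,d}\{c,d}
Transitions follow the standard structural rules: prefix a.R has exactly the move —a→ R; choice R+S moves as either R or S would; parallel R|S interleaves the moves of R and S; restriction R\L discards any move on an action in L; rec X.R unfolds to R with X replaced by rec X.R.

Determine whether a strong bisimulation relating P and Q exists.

P ~ Q

LTS(P): 2 reachable states
  u0 = rec X. (a.b.X + 0)\{b,d}\{c,d} :: ··a··> u1
  u1 = (b.(rec X. (a.b.X + 0)\{b,d}\{c,d}))\{b,d}\{c,d} :: (no moves)
LTS(Q): 2 reachable states
  v0 = rec X. (a.b.X)\{b,d}\{c,d} :: ··a··> v1
  v1 = (b.(rec X. (a.b.X)\{b,d}\{c,d}))\{b,d}\{c,d} :: (no moves)
Coarsest stable partition (strong bisimilarity classes):
  B0 = {u0, v0}
  B1 = {u1, v1}
u0 ∈ B0, v0 ∈ B0 → same block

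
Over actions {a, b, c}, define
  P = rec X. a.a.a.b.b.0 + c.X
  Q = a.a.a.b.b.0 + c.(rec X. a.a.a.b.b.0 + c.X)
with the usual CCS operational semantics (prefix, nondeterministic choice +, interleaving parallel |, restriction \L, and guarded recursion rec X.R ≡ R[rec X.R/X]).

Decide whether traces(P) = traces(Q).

traces(P) = traces(Q)

LTS(P): 6 reachable states
  m0 = rec X. a.a.a.b.b.0 + c.X has moves =a=> m1, =c=> m0
  m1 = a.a.b.b.0 has moves =a=> m2
  m2 = a.b.b.0 has moves =a=> m3
  m3 = b.b.0 has moves =b=> m4
  m4 = b.0 has moves =b=> m5
  m5 = 0 has moves deadlocked
LTS(Q): 7 reachable states
  n0 = a.a.a.b.b.0 + c.(rec X. a.a.a.b.b.0 + c.X) has moves =a=> n1, =c=> n2
  n1 = a.a.b.b.0 has moves =a=> n3
  n2 = rec X. a.a.a.b.b.0 + c.X has moves =a=> n1, =c=> n2
  n3 = a.b.b.0 has moves =a=> n4
  n4 = b.b.0 has moves =b=> n5
  n5 = b.0 has moves =b=> n6
  n6 = 0 has moves deadlocked
Partition-refinement fixed point:
  B0 = {m0, n0, n2}
  B1 = {m1, n1}
  B2 = {m2, n3}
  B3 = {m3, n4}
  B4 = {m4, n5}
  B5 = {m5, n6}
m0 ∈ B0, n0 ∈ B0 → same block
Bisimilar ⇒ trace-equivalent.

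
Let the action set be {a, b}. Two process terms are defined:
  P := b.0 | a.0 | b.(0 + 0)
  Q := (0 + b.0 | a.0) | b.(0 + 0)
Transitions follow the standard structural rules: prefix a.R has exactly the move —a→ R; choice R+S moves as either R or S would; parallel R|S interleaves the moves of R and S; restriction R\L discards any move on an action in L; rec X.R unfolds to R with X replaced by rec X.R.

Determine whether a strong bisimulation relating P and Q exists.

Reachable graph of P (8 states):
  s0 = b.0 | a.0 | b.(0 + 0) :: =a=> s1, =b=> s2, =b=> s3
  s1 = b.0 | 0 | b.(0 + 0) :: =b=> s4, =b=> s5
  s2 = 0 | a.0 | b.(0 + 0) :: =a=> s4, =b=> s6
  s3 = b.0 | a.0 | (0 + 0) :: =a=> s5, =b=> s6
  s4 = 0 | 0 | b.(0 + 0) :: =b=> s7
  s5 = b.0 | 0 | (0 + 0) :: =b=> s7
  s6 = 0 | a.0 | (0 + 0) :: =a=> s7
  s7 = 0 | 0 | (0 + 0) :: ∅
Reachable graph of Q (8 states):
  t0 = (0 + b.0 | a.0) | b.(0 + 0) :: =a=> t1, =b=> t2, =b=> t3
  t1 = b.0 | 0 | b.(0 + 0) :: =b=> t4, =b=> t5
  t2 = (0 + b.0 | a.0) | (0 + 0) :: =a=> t5, =b=> t6
  t3 = 0 | a.0 | b.(0 + 0) :: =a=> t4, =b=> t6
  t4 = 0 | 0 | b.(0 + 0) :: =b=> t7
  t5 = b.0 | 0 | (0 + 0) :: =b=> t7
  t6 = 0 | a.0 | (0 + 0) :: =a=> t7
  t7 = 0 | 0 | (0 + 0) :: ∅
Coarsest stable partition (strong bisimilarity classes):
  B0 = {s0, t0}
  B1 = {s2, s3, t2, t3}
  B2 = {s4, s5, t4, t5}
  B3 = {s7, t7}
  B4 = {s6, t6}
  B5 = {s1, t1}
s0 ∈ B0, t0 ∈ B0 → same block

P ~ Q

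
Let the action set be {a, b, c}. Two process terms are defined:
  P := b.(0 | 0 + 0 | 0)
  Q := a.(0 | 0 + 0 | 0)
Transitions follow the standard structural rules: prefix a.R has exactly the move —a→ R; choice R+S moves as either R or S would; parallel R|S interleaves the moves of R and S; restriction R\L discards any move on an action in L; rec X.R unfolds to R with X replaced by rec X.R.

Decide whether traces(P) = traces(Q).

P's transition system — 2 states:
  p0 = b.(0 | 0 + 0 | 0) | ··b··> p1
  p1 = 0 | 0 + 0 | 0 | ·
Q's transition system — 2 states:
  q0 = a.(0 | 0 + 0 | 0) | ··a··> q1
  q1 = 0 | 0 + 0 | 0 | ·
Trace ⟨b⟩ through P, begin at {p0}:
  [1] b ⇒ {p1}
  — P admits the full trace.
Trace ⟨b⟩ through Q, begin at {q0}:
  [1] b ⇒ ∅  — Q cannot continue

trace-distinct — witness ⟨b⟩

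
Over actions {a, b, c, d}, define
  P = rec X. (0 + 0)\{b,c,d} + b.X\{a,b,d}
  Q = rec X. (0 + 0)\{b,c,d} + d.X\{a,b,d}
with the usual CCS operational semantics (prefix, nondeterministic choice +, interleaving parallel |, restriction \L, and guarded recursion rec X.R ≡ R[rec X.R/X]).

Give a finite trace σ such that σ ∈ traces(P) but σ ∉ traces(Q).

b

Reachable graph of P (2 states):
  s0 = rec X. (0 + 0)\{b,c,d} + b.X\{a,b,d} | ··b··> s1
  s1 = (rec X. (0 + 0)\{b,c,d} + b.X\{a,b,d})\{a,b,d} | ·
Reachable graph of Q (2 states):
  t0 = rec X. (0 + 0)\{b,c,d} + d.X\{a,b,d} | ··d··> t1
  t1 = (rec X. (0 + 0)\{b,c,d} + d.X\{a,b,d})\{a,b,d} | ·
Executing b from P (initial set {s0}):
  after b @ step 1: {s1}
  — P admits the full trace.
Executing b from Q (initial set {t0}):
  after b @ step 1: no successor for Q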